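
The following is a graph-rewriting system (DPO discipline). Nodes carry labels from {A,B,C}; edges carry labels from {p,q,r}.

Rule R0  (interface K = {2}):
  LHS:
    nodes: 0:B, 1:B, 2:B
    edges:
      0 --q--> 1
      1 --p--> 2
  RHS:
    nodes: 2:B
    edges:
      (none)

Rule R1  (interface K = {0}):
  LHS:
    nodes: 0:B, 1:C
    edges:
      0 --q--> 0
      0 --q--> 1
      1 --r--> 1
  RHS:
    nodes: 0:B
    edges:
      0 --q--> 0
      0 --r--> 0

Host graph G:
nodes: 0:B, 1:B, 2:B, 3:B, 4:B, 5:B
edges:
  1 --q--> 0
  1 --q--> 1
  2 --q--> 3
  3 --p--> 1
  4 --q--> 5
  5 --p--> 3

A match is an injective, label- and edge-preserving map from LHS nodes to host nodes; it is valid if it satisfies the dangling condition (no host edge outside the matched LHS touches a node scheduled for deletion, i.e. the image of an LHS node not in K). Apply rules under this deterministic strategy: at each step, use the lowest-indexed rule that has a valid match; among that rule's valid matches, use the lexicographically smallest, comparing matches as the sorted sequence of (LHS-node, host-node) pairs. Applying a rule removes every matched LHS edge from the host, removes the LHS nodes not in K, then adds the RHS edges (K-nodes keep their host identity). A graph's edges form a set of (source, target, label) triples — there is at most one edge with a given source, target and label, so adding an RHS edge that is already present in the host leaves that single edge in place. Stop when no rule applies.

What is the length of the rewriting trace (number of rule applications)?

Answer: 2

Rewrite trace:
start.  V:6 E:6  edges: 1-q->0 1-q->1 2-q->3 3-p->1 4-q->5 5-p->3
1. fire R0 via {0↦4, 1↦5, 2↦3}  →  V:4 E:4  edges: 1-q->0 1-q->1 2-q->3 3-p->1
2. fire R0 via {0↦2, 1↦3, 2↦1}  →  V:2 E:2  edges: 1-q->0 1-q->1
halt: no rule applies after step 2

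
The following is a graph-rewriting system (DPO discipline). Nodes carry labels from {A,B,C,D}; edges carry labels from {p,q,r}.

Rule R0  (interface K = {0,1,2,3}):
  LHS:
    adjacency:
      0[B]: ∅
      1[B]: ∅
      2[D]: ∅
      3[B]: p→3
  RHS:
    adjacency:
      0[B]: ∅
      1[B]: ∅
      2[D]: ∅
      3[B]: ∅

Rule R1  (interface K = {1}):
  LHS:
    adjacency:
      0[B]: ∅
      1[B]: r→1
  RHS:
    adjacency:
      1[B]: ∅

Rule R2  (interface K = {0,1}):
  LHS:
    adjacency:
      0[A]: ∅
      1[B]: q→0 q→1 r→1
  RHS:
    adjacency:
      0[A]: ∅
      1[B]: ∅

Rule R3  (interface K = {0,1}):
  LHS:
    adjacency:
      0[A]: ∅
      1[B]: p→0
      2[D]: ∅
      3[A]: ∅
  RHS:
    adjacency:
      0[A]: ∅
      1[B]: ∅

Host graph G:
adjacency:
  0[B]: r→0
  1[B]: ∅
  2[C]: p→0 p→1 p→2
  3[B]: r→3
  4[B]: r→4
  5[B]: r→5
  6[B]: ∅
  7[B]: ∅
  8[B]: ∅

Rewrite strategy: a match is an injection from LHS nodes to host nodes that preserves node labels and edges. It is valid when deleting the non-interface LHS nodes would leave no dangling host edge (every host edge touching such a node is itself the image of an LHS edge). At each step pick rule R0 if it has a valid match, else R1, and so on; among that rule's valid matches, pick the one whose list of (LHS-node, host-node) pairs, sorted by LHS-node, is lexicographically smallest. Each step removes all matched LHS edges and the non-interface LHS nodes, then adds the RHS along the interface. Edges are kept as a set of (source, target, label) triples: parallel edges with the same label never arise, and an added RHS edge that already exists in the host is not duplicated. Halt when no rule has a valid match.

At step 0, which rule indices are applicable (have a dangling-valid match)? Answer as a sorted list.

Answer: [R1]

Derivation:
R0: no valid match — LHS pattern not found
R1: 12 valid matches — {0↦6, 1↦0}, {0↦6, 1↦3}, {0↦6, 1↦4} (+9 more)
R2: no valid match — LHS pattern not found
R3: no valid match — LHS pattern not found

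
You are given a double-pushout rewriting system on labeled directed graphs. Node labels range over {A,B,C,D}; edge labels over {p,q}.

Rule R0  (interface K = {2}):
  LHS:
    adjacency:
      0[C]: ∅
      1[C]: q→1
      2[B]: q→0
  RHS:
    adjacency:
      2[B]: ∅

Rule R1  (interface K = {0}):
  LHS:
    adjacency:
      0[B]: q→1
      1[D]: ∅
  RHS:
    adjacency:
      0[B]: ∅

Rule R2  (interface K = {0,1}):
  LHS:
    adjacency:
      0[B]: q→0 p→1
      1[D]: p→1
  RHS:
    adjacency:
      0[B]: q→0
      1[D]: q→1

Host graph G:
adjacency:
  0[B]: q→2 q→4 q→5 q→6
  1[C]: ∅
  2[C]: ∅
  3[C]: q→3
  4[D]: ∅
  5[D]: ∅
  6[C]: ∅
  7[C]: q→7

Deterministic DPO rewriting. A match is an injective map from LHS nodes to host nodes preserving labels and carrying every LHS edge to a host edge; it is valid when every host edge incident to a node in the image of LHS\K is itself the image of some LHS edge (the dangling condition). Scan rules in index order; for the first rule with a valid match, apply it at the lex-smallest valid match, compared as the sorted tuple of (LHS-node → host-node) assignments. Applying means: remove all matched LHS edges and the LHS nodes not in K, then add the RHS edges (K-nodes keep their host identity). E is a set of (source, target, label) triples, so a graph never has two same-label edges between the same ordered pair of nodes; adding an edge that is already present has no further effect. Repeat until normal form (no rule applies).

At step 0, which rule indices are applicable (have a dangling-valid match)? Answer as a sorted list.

Answer: [R0,R1]

Steps:
R0: 4 valid matches — {0↦2, 1↦3, 2↦0}, {0↦2, 1↦7, 2↦0}, {0↦6, 1↦3, 2↦0} (+1 more)
R1: 2 valid matches — {0↦0, 1↦4}, {0↦0, 1↦5}
R2: no valid match — LHS pattern not found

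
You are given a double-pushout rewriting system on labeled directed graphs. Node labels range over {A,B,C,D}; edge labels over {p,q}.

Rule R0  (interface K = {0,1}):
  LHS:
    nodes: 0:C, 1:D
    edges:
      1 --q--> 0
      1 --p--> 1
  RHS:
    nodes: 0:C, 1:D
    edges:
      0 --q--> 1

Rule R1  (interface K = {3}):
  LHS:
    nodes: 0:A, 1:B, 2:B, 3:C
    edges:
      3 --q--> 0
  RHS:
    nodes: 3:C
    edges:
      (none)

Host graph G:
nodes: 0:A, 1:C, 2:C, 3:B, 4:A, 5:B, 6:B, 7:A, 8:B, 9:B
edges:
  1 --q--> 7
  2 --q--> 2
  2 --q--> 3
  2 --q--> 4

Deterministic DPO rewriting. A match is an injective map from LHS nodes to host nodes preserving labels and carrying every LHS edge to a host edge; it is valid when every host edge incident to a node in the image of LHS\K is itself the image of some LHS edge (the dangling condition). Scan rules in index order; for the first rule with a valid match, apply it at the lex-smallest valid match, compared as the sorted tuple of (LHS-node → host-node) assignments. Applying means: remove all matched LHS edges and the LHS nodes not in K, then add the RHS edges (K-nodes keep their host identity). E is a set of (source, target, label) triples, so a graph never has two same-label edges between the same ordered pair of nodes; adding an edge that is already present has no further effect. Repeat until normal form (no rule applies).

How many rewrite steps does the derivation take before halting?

Answer: 2

Rewrite trace:
start.  V:10 E:4  edges: 1-q->7 2-q->2 2-q->3 2-q->4
1. fire R1 via {0↦4, 1↦5, 2↦6, 3↦2}  →  V:7 E:3  edges: 1-q->7 2-q->2 2-q->3
2. fire R1 via {0↦7, 1↦8, 2↦9, 3↦1}  →  V:4 E:2  edges: 2-q->2 2-q->3
final graph: no rule applies after step 2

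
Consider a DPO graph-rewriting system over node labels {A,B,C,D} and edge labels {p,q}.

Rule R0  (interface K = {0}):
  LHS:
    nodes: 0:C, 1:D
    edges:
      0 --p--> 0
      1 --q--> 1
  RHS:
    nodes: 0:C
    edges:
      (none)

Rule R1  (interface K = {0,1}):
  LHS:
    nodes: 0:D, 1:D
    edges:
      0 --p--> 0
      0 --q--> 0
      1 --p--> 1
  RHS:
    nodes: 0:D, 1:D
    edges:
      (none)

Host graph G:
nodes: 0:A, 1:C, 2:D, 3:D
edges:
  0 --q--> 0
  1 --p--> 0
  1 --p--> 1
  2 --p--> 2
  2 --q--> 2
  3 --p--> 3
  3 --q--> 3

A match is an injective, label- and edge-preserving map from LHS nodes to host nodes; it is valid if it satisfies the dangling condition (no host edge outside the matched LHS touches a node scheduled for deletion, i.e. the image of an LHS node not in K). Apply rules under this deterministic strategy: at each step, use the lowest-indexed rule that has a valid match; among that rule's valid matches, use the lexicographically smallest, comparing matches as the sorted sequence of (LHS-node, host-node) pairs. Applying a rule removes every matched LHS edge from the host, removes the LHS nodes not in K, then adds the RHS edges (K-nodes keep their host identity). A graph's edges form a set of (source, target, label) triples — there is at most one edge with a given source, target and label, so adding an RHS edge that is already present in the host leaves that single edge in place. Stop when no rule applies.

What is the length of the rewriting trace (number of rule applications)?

start.  V:4 E:7  edges: 0-q->0 1-p->0 1-p->1 2-p->2 2-q->2 3-p->3 3-q->3
1. fire R1 via {0↦2, 1↦3}  →  V:4 E:4  edges: 0-q->0 1-p->0 1-p->1 3-q->3
2. fire R0 via {0↦1, 1↦3}  →  V:3 E:2  edges: 0-q->0 1-p->0
final graph: no rule applies after step 2

Answer: 2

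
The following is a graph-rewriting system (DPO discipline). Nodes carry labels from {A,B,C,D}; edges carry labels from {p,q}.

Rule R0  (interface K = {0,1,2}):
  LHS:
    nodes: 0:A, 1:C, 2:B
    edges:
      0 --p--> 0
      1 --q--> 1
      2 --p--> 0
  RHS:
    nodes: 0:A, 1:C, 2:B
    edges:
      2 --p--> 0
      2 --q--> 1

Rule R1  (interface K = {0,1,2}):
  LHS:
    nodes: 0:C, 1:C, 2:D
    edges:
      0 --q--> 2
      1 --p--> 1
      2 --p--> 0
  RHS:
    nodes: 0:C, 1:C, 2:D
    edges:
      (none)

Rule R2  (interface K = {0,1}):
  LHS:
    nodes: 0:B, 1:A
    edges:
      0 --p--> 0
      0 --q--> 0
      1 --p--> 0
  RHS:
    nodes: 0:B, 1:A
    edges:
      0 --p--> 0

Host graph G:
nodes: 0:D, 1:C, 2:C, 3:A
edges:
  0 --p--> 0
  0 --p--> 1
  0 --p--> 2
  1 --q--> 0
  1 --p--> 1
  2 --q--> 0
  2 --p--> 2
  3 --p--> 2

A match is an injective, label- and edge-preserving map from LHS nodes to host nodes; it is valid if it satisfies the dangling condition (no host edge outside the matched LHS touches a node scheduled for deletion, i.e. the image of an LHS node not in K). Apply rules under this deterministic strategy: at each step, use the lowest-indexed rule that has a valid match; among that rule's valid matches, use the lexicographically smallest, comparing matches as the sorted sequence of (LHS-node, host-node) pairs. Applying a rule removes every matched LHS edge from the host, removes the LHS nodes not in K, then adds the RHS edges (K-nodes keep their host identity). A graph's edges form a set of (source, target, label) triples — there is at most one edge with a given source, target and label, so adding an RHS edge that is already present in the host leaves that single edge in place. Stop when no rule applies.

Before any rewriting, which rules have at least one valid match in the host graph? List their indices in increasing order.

Answer: [R1]

Steps:
R0: no valid match — LHS pattern not found
R1: 2 valid matches — {0↦1, 1↦2, 2↦0}, {0↦2, 1↦1, 2↦0}
R2: no valid match — LHS pattern not found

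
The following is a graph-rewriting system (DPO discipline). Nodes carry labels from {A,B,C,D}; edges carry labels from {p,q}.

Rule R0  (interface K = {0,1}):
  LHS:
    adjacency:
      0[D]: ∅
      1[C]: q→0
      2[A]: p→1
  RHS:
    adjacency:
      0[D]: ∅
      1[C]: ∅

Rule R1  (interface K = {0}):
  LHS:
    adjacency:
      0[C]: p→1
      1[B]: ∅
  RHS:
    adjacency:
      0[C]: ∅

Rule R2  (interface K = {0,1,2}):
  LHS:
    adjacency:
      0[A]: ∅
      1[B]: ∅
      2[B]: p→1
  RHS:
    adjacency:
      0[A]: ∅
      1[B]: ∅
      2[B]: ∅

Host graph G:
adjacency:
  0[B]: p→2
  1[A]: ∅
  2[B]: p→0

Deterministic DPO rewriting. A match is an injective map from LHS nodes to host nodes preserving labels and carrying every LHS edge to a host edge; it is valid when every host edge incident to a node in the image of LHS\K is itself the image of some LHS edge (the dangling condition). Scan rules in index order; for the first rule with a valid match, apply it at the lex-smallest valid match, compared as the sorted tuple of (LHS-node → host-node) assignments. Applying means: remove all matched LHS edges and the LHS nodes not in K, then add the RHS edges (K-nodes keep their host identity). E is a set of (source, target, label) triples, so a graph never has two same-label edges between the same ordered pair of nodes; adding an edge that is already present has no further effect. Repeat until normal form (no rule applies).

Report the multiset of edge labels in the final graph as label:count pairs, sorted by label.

Answer: (no edges)

Derivation:
[0] host  ⇒  3 nodes, 2 edges  {0-p->2 2-p->0}
[1] R2 @ {0↦1, 1↦0, 2↦2}  ⇒  3 nodes, 1 edges  {0-p->2}
[2] R2 @ {0↦1, 1↦2, 2↦0}  ⇒  3 nodes, 0 edges  {∅}
halt: no rule applies after step 2
NF edges: []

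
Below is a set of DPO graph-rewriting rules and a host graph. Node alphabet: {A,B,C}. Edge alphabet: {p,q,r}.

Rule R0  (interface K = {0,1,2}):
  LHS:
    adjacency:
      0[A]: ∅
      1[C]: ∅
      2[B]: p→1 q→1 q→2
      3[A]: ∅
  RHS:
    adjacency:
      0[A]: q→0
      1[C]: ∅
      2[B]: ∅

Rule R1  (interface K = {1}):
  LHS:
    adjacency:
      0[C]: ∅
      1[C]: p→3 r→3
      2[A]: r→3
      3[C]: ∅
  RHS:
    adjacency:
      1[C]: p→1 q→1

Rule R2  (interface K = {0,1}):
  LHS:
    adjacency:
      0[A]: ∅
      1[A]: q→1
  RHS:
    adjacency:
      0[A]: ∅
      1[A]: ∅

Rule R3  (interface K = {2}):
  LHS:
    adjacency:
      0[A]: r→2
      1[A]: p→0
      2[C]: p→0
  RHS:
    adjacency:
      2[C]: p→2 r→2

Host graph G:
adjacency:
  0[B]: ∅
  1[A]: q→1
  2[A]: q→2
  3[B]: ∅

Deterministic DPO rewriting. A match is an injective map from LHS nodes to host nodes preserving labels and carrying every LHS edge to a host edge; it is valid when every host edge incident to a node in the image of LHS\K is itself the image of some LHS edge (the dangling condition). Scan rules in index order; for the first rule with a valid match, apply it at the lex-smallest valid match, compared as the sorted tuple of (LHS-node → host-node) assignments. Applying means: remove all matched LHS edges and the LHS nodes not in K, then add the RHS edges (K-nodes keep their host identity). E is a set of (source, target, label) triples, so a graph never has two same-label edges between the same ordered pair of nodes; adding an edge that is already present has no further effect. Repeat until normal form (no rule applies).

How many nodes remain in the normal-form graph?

Answer: 4

Steps:
[0] host  ⇒  4 nodes, 2 edges  {1-q->1 2-q->2}
[1] R2 @ {0↦1, 1↦2}  ⇒  4 nodes, 1 edges  {1-q->1}
[2] R2 @ {0↦2, 1↦1}  ⇒  4 nodes, 0 edges  {∅}
final graph: no rule applies after step 2
NF nodes: {0:B, 1:A, 2:A, 3:B}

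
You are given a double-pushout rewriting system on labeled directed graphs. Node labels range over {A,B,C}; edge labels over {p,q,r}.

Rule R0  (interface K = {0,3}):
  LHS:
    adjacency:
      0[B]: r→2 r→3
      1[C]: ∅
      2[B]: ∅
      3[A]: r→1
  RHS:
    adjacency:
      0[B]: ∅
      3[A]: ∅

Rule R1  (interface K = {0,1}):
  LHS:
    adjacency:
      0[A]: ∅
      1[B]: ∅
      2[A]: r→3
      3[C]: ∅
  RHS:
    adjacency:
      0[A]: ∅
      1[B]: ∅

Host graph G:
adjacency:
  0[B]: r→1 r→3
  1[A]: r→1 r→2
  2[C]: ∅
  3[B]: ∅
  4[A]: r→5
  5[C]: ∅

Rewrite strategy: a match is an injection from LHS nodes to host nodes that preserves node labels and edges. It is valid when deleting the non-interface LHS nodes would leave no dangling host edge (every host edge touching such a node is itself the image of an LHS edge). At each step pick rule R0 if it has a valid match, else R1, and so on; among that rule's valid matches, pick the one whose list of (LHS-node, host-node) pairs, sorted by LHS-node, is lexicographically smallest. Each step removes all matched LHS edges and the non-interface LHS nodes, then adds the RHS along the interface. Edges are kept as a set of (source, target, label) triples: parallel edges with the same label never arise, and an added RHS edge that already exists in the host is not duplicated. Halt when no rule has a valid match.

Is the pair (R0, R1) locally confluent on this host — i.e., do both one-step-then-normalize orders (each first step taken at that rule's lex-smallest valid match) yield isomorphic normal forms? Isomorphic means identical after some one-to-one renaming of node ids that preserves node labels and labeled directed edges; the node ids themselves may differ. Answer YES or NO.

branch R0-first: apply at {0↦0, 1↦2, 2↦3, 3↦1} → |E|=2, then 1 more step(s) → NF |V|=2 |E|=1 V={0:B, 1:A} E=1-r->1
branch R1-first: apply at {0↦1, 1↦0, 2↦4, 3↦5} → |E|=4, then 1 more step(s) → NF |V|=2 |E|=1 V={0:B, 1:A} E=1-r->1
graphs isomorphic (equal up to label-preserving node renaming)

Answer: YES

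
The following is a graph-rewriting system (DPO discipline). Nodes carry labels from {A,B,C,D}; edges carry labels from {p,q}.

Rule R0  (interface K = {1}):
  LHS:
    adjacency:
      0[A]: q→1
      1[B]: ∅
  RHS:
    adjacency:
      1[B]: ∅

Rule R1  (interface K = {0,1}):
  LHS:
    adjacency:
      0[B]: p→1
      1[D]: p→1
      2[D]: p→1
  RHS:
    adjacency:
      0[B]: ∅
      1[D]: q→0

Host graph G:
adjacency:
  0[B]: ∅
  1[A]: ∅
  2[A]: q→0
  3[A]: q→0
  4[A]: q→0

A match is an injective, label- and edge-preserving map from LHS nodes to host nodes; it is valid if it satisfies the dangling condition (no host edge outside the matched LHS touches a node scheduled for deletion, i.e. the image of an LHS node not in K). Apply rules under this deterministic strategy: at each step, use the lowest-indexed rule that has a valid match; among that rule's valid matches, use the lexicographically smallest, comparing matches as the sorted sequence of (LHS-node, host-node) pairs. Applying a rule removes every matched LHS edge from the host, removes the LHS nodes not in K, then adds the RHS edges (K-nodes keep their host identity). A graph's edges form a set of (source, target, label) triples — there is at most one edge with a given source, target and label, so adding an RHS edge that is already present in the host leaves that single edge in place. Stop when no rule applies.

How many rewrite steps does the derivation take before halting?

start.  V:5 E:3  edges: 2-q->0 3-q->0 4-q->0
1. fire R0 via {0↦2, 1↦0}  →  V:4 E:2  edges: 3-q->0 4-q->0
2. fire R0 via {0↦3, 1↦0}  →  V:3 E:1  edges: 4-q->0
3. fire R0 via {0↦4, 1↦0}  →  V:2 E:0  edges: ∅
final graph: no rule applies after step 3

Answer: 3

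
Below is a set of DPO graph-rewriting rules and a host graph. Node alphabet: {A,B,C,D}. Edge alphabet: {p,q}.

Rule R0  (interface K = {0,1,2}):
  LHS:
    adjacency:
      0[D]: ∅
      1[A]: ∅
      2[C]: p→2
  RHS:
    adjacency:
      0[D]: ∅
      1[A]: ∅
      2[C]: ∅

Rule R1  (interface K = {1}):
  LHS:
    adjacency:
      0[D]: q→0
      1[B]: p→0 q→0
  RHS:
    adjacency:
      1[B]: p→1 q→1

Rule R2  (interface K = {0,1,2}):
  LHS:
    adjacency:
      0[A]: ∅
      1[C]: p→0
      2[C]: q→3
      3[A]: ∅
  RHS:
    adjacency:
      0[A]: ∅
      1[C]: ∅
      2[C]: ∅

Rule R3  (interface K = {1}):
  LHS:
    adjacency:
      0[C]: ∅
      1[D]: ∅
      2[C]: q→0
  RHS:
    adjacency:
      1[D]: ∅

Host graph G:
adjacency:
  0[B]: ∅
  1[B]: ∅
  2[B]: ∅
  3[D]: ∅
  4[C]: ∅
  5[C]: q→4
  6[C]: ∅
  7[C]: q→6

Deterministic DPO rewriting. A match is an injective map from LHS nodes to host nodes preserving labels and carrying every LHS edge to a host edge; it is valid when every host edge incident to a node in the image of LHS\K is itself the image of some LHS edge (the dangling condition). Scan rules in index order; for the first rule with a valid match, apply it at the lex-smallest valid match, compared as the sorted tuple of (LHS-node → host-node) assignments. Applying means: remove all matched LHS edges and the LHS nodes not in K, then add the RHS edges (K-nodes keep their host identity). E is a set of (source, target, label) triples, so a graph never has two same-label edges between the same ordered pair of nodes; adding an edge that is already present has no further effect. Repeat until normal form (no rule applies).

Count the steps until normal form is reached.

Answer: 2

Derivation:
initial: |V|=8 |E|=2  E = 5-q->4 7-q->6
step 1: apply R3 at {0↦4, 1↦3, 2↦5}  → |V|=6 |E|=1  E = 7-q->6
step 2: apply R3 at {0↦6, 1↦3, 2↦7}  → |V|=4 |E|=0  E = ∅
final graph: no rule applies after step 2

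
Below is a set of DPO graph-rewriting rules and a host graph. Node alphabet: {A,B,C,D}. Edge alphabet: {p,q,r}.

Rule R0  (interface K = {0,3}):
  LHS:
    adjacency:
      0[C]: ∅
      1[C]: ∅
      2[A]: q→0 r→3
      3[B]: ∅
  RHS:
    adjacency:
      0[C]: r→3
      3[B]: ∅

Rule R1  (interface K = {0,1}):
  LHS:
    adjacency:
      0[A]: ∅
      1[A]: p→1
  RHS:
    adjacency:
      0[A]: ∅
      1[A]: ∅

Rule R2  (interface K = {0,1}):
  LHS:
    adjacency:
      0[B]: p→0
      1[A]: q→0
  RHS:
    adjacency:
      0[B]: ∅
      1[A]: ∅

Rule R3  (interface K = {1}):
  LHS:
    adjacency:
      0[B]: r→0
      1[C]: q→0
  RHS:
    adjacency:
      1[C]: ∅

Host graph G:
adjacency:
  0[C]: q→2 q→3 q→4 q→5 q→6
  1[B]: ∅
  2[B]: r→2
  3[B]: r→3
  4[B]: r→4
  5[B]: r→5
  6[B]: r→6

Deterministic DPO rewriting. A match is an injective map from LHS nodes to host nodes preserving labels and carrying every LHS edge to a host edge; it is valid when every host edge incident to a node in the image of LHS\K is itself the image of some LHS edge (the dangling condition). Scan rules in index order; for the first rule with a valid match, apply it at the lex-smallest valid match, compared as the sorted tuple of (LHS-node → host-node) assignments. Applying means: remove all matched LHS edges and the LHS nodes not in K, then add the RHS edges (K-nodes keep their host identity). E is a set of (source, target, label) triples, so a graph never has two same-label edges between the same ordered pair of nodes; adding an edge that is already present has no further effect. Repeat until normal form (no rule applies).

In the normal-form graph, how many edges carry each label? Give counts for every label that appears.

initial: |V|=7 |E|=10  E = 0-q->2 0-q->3 0-q->4 0-q->5 0-q->6 2-r->2 3-r->3 4-r->4 5-r->5 6-r->6
step 1: apply R3 at {0↦2, 1↦0}  → |V|=6 |E|=8  E = 0-q->3 0-q->4 0-q->5 0-q->6 3-r->3 4-r->4 5-r->5 6-r->6
step 2: apply R3 at {0↦3, 1↦0}  → |V|=5 |E|=6  E = 0-q->4 0-q->5 0-q->6 4-r->4 5-r->5 6-r->6
step 3: apply R3 at {0↦4, 1↦0}  → |V|=4 |E|=4  E = 0-q->5 0-q->6 5-r->5 6-r->6
step 4: apply R3 at {0↦5, 1↦0}  → |V|=3 |E|=2  E = 0-q->6 6-r->6
step 5: apply R3 at {0↦6, 1↦0}  → |V|=2 |E|=0  E = ∅
final graph: no rule applies after step 5
NF edges: []

Answer: (no edges)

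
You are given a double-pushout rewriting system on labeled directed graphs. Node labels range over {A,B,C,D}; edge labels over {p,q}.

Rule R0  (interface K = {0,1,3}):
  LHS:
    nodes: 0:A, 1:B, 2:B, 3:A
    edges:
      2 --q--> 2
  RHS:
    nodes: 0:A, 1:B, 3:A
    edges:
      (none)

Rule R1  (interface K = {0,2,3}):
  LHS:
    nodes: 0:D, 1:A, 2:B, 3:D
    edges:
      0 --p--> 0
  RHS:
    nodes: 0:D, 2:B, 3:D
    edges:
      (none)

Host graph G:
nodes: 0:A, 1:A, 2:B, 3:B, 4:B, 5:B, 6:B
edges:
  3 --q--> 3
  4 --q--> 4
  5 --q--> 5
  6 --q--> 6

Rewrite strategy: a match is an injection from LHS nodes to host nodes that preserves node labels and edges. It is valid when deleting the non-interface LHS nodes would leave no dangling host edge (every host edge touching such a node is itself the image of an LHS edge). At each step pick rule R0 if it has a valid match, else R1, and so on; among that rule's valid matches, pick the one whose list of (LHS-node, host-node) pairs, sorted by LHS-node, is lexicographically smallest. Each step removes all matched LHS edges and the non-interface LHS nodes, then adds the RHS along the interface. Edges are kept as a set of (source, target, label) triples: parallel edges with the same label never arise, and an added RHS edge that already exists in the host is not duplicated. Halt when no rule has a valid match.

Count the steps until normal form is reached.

Answer: 4

Steps:
[0] host  ⇒  7 nodes, 4 edges  {3-q->3 4-q->4 5-q->5 6-q->6}
[1] R0 @ {0↦0, 1↦2, 2↦3, 3↦1}  ⇒  6 nodes, 3 edges  {4-q->4 5-q->5 6-q->6}
[2] R0 @ {0↦0, 1↦2, 2↦4, 3↦1}  ⇒  5 nodes, 2 edges  {5-q->5 6-q->6}
[3] R0 @ {0↦0, 1↦2, 2↦5, 3↦1}  ⇒  4 nodes, 1 edges  {6-q->6}
[4] R0 @ {0↦0, 1↦2, 2↦6, 3↦1}  ⇒  3 nodes, 0 edges  {∅}
final graph: no rule applies after step 4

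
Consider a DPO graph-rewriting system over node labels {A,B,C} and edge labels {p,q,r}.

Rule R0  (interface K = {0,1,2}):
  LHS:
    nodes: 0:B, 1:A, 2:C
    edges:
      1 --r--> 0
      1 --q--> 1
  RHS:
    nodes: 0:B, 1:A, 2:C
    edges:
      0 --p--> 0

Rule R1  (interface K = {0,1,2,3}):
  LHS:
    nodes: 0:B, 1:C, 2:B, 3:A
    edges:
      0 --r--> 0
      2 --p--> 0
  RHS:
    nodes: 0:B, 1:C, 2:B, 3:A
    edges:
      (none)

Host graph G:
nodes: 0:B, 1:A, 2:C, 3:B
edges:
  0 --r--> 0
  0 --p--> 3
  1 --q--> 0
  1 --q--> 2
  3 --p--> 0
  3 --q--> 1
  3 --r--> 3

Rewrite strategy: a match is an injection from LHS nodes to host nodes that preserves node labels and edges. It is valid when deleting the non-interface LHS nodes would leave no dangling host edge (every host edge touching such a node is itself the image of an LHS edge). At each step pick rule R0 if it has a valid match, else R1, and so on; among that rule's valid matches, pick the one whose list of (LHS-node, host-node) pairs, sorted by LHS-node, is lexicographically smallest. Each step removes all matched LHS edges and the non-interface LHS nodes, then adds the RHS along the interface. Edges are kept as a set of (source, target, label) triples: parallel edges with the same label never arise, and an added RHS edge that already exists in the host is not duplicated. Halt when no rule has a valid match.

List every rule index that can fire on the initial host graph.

R0: no valid match — LHS pattern not found
R1: 2 valid matches — {0↦0, 1↦2, 2↦3, 3↦1}, {0↦3, 1↦2, 2↦0, 3↦1}

Answer: [R1]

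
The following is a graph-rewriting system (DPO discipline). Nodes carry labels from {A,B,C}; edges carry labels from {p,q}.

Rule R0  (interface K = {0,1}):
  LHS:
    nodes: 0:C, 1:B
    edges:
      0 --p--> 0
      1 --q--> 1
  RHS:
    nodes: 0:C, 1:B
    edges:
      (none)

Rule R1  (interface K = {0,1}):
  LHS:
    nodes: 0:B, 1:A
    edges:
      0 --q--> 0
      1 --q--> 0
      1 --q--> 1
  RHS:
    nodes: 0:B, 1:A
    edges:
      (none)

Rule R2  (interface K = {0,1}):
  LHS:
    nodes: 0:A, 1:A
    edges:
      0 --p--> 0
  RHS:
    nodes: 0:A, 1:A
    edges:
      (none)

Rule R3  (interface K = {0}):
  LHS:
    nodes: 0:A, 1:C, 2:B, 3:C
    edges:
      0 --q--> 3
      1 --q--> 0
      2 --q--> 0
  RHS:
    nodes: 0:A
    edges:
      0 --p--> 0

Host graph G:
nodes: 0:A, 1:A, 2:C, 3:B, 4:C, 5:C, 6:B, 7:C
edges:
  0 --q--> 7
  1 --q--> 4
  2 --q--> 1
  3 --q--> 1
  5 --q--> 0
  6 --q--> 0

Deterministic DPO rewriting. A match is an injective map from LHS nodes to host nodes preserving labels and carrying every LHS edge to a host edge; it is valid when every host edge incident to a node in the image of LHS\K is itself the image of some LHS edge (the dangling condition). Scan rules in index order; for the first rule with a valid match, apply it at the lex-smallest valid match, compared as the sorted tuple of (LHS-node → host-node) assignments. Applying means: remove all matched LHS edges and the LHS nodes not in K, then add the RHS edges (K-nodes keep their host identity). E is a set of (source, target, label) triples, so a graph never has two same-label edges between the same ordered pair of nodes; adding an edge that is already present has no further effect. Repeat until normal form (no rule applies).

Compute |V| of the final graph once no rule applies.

initial: |V|=8 |E|=6  E = 0-q->7 1-q->4 2-q->1 3-q->1 5-q->0 6-q->0
step 1: apply R3 at {0↦0, 1↦5, 2↦6, 3↦7}  → |V|=5 |E|=4  E = 0-p->0 1-q->4 2-q->1 3-q->1
step 2: apply R2 at {0↦0, 1↦1}  → |V|=5 |E|=3  E = 1-q->4 2-q->1 3-q->1
step 3: apply R3 at {0↦1, 1↦2, 2↦3, 3↦4}  → |V|=2 |E|=1  E = 1-p->1
step 4: apply R2 at {0↦1, 1↦0}  → |V|=2 |E|=0  E = ∅
halt: no rule applies after step 4
NF nodes: {0:A, 1:A}

Answer: 2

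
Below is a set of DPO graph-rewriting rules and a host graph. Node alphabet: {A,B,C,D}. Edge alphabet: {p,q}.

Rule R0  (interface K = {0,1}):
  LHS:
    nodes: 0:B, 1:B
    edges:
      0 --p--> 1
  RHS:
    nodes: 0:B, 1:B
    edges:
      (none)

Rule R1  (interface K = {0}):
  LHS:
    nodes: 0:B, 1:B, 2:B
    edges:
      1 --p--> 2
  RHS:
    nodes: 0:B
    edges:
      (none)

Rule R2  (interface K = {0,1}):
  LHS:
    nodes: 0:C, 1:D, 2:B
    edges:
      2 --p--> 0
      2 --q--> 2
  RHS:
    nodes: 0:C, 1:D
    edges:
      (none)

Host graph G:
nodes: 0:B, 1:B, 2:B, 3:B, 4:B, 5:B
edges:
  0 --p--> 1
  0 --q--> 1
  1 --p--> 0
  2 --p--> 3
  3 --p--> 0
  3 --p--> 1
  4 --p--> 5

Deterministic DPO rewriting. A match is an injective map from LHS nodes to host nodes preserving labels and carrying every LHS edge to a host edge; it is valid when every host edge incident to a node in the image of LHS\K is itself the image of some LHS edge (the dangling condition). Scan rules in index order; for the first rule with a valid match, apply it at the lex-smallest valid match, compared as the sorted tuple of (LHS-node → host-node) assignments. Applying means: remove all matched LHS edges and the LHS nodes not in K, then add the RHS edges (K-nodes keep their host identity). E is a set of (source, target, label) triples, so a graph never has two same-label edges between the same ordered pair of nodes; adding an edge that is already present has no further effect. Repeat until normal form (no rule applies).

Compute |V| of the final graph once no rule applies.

initial: |V|=6 |E|=7  E = 0-p->1 0-q->1 1-p->0 2-p->3 3-p->0 3-p->1 4-p->5
step 1: apply R0 at {0↦0, 1↦1}  → |V|=6 |E|=6  E = 0-q->1 1-p->0 2-p->3 3-p->0 3-p->1 4-p->5
step 2: apply R0 at {0↦1, 1↦0}  → |V|=6 |E|=5  E = 0-q->1 2-p->3 3-p->0 3-p->1 4-p->5
step 3: apply R0 at {0↦2, 1↦3}  → |V|=6 |E|=4  E = 0-q->1 3-p->0 3-p->1 4-p->5
step 4: apply R0 at {0↦3, 1↦0}  → |V|=6 |E|=3  E = 0-q->1 3-p->1 4-p->5
step 5: apply R0 at {0↦3, 1↦1}  → |V|=6 |E|=2  E = 0-q->1 4-p->5
step 6: apply R0 at {0↦4, 1↦5}  → |V|=6 |E|=1  E = 0-q->1
halt: no rule applies after step 6
NF nodes: {0:B, 1:B, 2:B, 3:B, 4:B, 5:B}

Answer: 6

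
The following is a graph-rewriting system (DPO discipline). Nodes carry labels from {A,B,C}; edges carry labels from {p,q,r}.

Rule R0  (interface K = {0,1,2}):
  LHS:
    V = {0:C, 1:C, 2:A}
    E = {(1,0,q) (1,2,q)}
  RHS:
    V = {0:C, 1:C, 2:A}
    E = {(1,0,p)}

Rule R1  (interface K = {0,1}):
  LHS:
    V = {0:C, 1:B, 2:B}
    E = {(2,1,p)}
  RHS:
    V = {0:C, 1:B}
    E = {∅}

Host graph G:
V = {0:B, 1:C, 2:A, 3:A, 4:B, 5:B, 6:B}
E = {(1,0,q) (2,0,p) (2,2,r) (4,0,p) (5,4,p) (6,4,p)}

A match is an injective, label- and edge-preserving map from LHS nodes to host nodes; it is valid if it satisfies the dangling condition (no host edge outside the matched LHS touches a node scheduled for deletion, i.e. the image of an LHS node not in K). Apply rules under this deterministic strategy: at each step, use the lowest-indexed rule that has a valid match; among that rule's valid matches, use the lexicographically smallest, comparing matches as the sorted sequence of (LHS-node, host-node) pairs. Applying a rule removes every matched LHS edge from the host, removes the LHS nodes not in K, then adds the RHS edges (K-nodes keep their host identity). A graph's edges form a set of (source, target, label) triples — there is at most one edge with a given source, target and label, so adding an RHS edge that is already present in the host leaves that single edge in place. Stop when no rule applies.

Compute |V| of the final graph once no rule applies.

Answer: 4

Derivation:
[0] host  ⇒  7 nodes, 6 edges  {1-q->0 2-p->0 2-r->2 4-p->0 5-p->4 6-p->4}
[1] R1 @ {0↦1, 1↦4, 2↦5}  ⇒  6 nodes, 5 edges  {1-q->0 2-p->0 2-r->2 4-p->0 6-p->4}
[2] R1 @ {0↦1, 1↦4, 2↦6}  ⇒  5 nodes, 4 edges  {1-q->0 2-p->0 2-r->2 4-p->0}
[3] R1 @ {0↦1, 1↦0, 2↦4}  ⇒  4 nodes, 3 edges  {1-q->0 2-p->0 2-r->2}
halt: no rule applies after step 3
NF nodes: {0:B, 1:C, 2:A, 3:A}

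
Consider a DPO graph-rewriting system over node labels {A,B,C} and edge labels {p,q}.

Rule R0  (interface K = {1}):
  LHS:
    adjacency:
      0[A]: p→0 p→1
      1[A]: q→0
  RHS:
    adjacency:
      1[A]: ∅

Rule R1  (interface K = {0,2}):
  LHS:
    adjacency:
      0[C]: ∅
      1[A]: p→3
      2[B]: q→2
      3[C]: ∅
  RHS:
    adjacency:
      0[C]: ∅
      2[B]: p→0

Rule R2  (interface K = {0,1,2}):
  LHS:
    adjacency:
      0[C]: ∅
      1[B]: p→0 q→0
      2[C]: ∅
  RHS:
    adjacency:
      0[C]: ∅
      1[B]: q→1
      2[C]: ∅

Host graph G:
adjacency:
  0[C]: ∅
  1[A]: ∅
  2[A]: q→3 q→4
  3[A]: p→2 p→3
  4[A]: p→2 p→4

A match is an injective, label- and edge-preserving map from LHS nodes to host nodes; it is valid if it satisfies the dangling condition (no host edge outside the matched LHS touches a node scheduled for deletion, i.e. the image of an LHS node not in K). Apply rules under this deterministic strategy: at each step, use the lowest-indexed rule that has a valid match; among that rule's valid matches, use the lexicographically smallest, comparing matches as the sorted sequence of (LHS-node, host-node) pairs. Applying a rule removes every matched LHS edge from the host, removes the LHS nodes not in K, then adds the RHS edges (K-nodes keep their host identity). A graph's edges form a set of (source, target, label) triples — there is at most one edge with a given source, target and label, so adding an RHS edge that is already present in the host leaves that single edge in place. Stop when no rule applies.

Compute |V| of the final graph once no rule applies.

Answer: 3

Rewrite trace:
[0] host  ⇒  5 nodes, 6 edges  {2-q->3 2-q->4 3-p->2 3-p->3 4-p->2 4-p->4}
[1] R0 @ {0↦3, 1↦2}  ⇒  4 nodes, 3 edges  {2-q->4 4-p->2 4-p->4}
[2] R0 @ {0↦4, 1↦2}  ⇒  3 nodes, 0 edges  {∅}
normal form: no rule applies after step 2
NF nodes: {0:C, 1:A, 2:A}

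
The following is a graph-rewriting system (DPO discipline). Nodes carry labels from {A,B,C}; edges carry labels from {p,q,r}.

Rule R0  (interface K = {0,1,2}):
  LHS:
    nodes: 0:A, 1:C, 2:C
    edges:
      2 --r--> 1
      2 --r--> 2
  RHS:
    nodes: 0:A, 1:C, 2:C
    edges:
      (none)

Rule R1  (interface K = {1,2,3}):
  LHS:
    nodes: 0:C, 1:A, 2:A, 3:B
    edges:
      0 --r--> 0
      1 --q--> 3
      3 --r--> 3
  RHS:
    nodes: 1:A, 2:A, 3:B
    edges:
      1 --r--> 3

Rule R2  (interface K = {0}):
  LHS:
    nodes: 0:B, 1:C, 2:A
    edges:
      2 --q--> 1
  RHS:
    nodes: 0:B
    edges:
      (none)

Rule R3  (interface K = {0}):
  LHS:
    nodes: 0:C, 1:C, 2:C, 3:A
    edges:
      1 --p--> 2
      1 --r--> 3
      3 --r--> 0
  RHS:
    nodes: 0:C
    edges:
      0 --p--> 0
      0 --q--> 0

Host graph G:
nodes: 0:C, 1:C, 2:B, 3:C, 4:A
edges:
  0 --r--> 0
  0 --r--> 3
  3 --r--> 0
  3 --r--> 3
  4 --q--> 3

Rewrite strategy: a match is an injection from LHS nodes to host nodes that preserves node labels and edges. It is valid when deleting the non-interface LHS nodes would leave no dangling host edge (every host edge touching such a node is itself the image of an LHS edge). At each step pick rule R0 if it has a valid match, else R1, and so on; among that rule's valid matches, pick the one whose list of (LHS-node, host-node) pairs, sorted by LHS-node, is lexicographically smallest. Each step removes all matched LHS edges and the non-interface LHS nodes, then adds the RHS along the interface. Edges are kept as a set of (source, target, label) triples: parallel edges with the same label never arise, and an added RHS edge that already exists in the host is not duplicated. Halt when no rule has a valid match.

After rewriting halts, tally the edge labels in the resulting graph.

Answer: (no edges)

Rewrite trace:
[0] host  ⇒  5 nodes, 5 edges  {0-r->0 0-r->3 3-r->0 3-r->3 4-q->3}
[1] R0 @ {0↦4, 1↦0, 2↦3}  ⇒  5 nodes, 3 edges  {0-r->0 0-r->3 4-q->3}
[2] R0 @ {0↦4, 1↦3, 2↦0}  ⇒  5 nodes, 1 edges  {4-q->3}
[3] R2 @ {0↦2, 1↦3, 2↦4}  ⇒  3 nodes, 0 edges  {∅}
normal form: no rule applies after step 3
NF edges: []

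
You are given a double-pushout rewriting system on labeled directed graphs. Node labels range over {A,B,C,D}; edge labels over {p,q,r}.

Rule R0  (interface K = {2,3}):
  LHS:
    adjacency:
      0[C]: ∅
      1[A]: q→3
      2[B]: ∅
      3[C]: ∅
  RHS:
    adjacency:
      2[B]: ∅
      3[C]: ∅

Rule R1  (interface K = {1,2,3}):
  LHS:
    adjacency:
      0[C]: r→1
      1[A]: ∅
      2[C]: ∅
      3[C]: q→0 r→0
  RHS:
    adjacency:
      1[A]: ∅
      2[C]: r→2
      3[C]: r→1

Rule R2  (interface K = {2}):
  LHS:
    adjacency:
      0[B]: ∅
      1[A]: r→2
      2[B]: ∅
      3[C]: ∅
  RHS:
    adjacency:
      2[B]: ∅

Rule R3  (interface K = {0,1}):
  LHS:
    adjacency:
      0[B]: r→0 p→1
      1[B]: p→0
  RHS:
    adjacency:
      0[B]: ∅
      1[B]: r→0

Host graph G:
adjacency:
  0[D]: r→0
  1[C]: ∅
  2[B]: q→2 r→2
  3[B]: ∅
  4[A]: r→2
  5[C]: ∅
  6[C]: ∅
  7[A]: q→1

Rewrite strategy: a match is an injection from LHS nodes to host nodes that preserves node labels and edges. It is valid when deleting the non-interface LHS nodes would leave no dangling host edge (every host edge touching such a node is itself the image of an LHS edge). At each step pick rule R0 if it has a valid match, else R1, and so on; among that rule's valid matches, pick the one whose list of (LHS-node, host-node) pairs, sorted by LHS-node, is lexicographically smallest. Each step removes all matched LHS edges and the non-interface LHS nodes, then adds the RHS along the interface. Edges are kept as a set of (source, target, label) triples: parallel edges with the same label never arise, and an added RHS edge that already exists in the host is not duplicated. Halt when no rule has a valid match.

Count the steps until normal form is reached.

initial: |V|=8 |E|=5  E = 0-r->0 2-q->2 2-r->2 4-r->2 7-q->1
step 1: apply R0 at {0↦5, 1↦7, 2↦2, 3↦1}  → |V|=6 |E|=4  E = 0-r->0 2-q->2 2-r->2 4-r->2
step 2: apply R2 at {0↦3, 1↦4, 2↦2, 3↦1}  → |V|=3 |E|=3  E = 0-r->0 2-q->2 2-r->2
halt: no rule applies after step 2

Answer: 2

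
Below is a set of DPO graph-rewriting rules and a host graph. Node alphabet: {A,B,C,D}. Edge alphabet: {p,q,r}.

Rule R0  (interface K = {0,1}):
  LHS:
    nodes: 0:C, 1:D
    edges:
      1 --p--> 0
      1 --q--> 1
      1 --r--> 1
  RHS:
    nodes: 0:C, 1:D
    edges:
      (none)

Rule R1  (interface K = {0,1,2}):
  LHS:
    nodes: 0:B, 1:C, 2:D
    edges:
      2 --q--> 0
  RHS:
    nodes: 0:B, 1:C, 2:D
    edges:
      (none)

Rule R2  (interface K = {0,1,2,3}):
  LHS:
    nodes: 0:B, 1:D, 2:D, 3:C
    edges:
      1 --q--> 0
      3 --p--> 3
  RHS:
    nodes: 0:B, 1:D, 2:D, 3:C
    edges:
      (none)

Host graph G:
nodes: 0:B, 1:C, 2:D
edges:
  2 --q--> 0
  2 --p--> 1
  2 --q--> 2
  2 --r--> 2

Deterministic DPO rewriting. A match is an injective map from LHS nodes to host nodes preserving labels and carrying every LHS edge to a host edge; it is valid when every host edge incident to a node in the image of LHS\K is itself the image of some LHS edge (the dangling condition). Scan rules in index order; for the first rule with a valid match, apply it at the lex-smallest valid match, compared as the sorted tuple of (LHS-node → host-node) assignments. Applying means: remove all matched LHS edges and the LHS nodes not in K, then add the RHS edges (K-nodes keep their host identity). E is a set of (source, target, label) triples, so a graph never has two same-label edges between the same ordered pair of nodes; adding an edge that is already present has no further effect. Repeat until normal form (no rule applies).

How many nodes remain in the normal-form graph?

Answer: 3

Steps:
initial: |V|=3 |E|=4  E = 2-q->0 2-p->1 2-q->2 2-r->2
step 1: apply R0 at {0↦1, 1↦2}  → |V|=3 |E|=1  E = 2-q->0
step 2: apply R1 at {0↦0, 1↦1, 2↦2}  → |V|=3 |E|=0  E = ∅
normal form: no rule applies after step 2
NF nodes: {0:B, 1:C, 2:D}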